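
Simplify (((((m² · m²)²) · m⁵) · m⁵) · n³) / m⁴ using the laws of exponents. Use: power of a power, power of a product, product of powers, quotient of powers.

m¹⁴n³

(((((m² · m²)²) · m⁵) · m⁵) · n³) / m⁴
= ((((((m²)²) · ((m²)²)) · m⁵) · m⁵) · n³) / m⁴    [power of a product]
= ((((m⁴ · ((m²)²)) · m⁵) · m⁵) · n³) / m⁴    [power of a power]
= ((((m⁴ · m⁴) · m⁵) · m⁵) · n³) / m⁴    [power of a power]
= (((m⁸ · m⁵) · m⁵) · n³) / m⁴    [product of powers]
= ((m¹³ · m⁵) · n³) / m⁴    [product of powers]
= (m¹⁸ · n³) / m⁴    [product of powers]
= m¹⁴n³    [quotient of powers]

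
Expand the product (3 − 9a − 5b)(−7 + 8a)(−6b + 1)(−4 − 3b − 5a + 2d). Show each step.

−581b + 357b^2 + 1182ab + 322bd + 84 − 243a − 42d + 1776ab^2 + 1298a^2b − 1124abd − 147a^2 + 174ad − 2496a^2b^2 − 2160a^3b + 864a^2bd + 360a^3 − 144a^2d + 630b^3 − 420b^2d − 720ab^3 + 480ab^2d

(3 − 9a − 5b)(−7 + 8a)(−6b + 1)(−4 − 3b − 5a + 2d)
= (−21 + 24a + 63a − 72a^2 + 35b − 40ab)(−6b + 1)(−4 − 3b − 5a + 2d)    [distributive law]
= (−21 + 87a − 72a^2 + 35b − 40ab)(−6b + 1)(−4 − 3b − 5a + 2d)    [combine like terms]
= (126b − 21 − 522ab + 87a + 432a^2b − 72a^2 − 210b^2 + 35b + 240ab^2 − 40ab)(−4 − 3b − 5a + 2d)    [distributive law]
= (161b − 21 − 562ab + 87a + 432a^2b − 72a^2 − 210b^2 + 240ab^2)(−4 − 3b − 5a + 2d)    [combine like terms]
= −644b − 483b^2 − 805ab + 322bd + 84 + 63b + 105a − 42d + 2248ab + 1686ab^2 + 2810a^2b − 1124abd − 348a − 261ab − 435a^2 + 174ad − 1728a^2b − 1296a^2b^2 − 2160a^3b + 864a^2bd + 288a^2 + 216a^2b + 360a^3 − 144a^2d + 840b^2 + 630b^3 + 1050ab^2 − 420b^2d − 960ab^2 − 720ab^3 − 1200a^2b^2 + 480ab^2d    [distributive law]
= −581b + 357b^2 + 1182ab + 322bd + 84 − 243a − 42d + 1776ab^2 + 1298a^2b − 1124abd − 147a^2 + 174ad − 2496a^2b^2 − 2160a^3b + 864a^2bd + 360a^3 − 144a^2d + 630b^3 − 420b^2d − 720ab^3 + 480ab^2d    [combine like terms]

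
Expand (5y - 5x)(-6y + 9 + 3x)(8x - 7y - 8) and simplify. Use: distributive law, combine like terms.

(5y - 5x)(-6y + 9 + 3x)(8x - 7y - 8)
= (-30y² + 45y + 15xy + 30xy - 45x - 15x²)(8x - 7y - 8)    [distributive law]
= (-30y² + 45y + 45xy - 45x - 15x²)(8x - 7y - 8)    [combine like terms]
= -240xy² + 210y³ + 240y² + 360xy - 315y² - 360y + 360x²y - 315xy² - 360xy - 360x² + 315xy + 360x - 120x³ + 105x²y + 120x²    [distributive law]
= -555xy² + 210y³ - 75y² + 315xy - 360y + 465x²y - 240x² + 360x - 120x³    [combine like terms]

-555xy² + 210y³ - 75y² + 315xy - 360y + 465x²y - 240x² + 360x - 120x³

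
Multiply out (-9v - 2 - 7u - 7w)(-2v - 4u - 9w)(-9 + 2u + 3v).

-150v² + 186uv² + 54v³ - 418uv + 184u²v - 801vw + 463uvw + 285v²w - 36v - 72u - 236u² - 162w - 783uw + 56u³ + 182u²w - 567w² + 126uw² + 189vw²

(-9v - 2 - 7u - 7w)(-2v - 4u - 9w)(-9 + 2u + 3v)
= (18v² + 36uv + 81vw + 4v + 8u + 18w + 14uv + 28u² + 63uw + 14vw + 28uw + 63w²)(-9 + 2u + 3v)    [distributive law]
= (18v² + 50uv + 95vw + 4v + 8u + 18w + 28u² + 91uw + 63w²)(-9 + 2u + 3v)    [combine like terms]
= -162v² + 36uv² + 54v³ - 450uv + 100u²v + 150uv² - 855vw + 190uvw + 285v²w - 36v + 8uv + 12v² - 72u + 16u² + 24uv - 162w + 36uw + 54vw - 252u² + 56u³ + 84u²v - 819uw + 182u²w + 273uvw - 567w² + 126uw² + 189vw²    [distributive law]
= -150v² + 186uv² + 54v³ - 418uv + 184u²v - 801vw + 463uvw + 285v²w - 36v - 72u - 236u² - 162w - 783uw + 56u³ + 182u²w - 567w² + 126uw² + 189vw²    [combine like terms]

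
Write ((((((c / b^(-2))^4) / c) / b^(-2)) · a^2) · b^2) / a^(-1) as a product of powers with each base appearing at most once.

((((((c / b^(-2))^4) / c) / b^(-2)) · a^2) · b^2) / a^(-1)
= ((((((c^4) / ((b^(-2))^4)) / c) / b^(-2)) · a^2) · b^2) / a^(-1)    [power of a quotient]
= (((((c^4 / b^(-8)) / c) / b^(-2)) · a^2) · b^2) / a^(-1)    [power of a power]
= a^3b^12c^3    [quotient of powers; product of powers]

a^3b^12c^3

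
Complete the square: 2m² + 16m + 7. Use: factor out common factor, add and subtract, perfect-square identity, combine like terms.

2m² + 16m + 7
= 2(m² + 8m) + 7    [factor out 2 from the m-terms]
= 2(m² + 8m + 16 - 16) + 7    [add and subtract 16 inside the bracket]
= 2(m + 4)² - 32 + 7    [perfect-square identity]
= 2(m + 4)² - 25    [combine constants]

2(m + 4)² - 25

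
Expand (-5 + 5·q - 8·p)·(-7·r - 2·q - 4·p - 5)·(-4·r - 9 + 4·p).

-140·r^2 - 415·r - 604·p·r + 375·q·r + 135·q - 24·p·q - 440·p - 48·p^2 - 225 + 140·q·r^2 - 124·p·q·r + 40·q^2·r + 90·q^2 - 40·p·q^2 - 16·p^2·q - 224·p·r^2 + 96·p^2·r + 128·p^3

(-5 + 5·q - 8·p)·(-7·r - 2·q - 4·p - 5)·(-4·r - 9 + 4·p)
= (35·r + 10·q + 20·p + 25 - 35·q·r - 10·q^2 - 20·p·q - 25·q + 56·p·r + 16·p·q + 32·p^2 + 40·p)·(-4·r - 9 + 4·p)    [distributive law]
= (35·r - 15·q + 60·p + 25 - 35·q·r - 10·q^2 - 4·p·q + 56·p·r + 32·p^2)·(-4·r - 9 + 4·p)    [combine like terms]
= -140·r^2 - 315·r + 140·p·r + 60·q·r + 135·q - 60·p·q - 240·p·r - 540·p + 240·p^2 - 100·r - 225 + 100·p + 140·q·r^2 + 315·q·r - 140·p·q·r + 40·q^2·r + 90·q^2 - 40·p·q^2 + 16·p·q·r + 36·p·q - 16·p^2·q - 224·p·r^2 - 504·p·r + 224·p^2·r - 128·p^2·r - 288·p^2 + 128·p^3    [distributive law]
= -140·r^2 - 415·r - 604·p·r + 375·q·r + 135·q - 24·p·q - 440·p - 48·p^2 - 225 + 140·q·r^2 - 124·p·q·r + 40·q^2·r + 90·q^2 - 40·p·q^2 - 16·p^2·q - 224·p·r^2 + 96·p^2·r + 128·p^3    [combine like terms]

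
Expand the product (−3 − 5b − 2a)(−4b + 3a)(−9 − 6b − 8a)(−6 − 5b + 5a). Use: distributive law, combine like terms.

648b + 2052b^2 − 1071ab + 1980b^3 − 657ab^2 − 1077a^2b − 486a − 351a^2 + 342a^3 + 600b^4 − 10ab^3 − 1050a^2b^2 + 220a^3b + 240a^4

(−3 − 5b − 2a)(−4b + 3a)(−9 − 6b − 8a)(−6 − 5b + 5a)
= (12b − 9a + 20b^2 − 15ab + 8ab − 6a^2)(−9 − 6b − 8a)(−6 − 5b + 5a)    [distributive law]
= (12b − 9a + 20b^2 − 7ab − 6a^2)(−9 − 6b − 8a)(−6 − 5b + 5a)    [combine like terms]
= (−108b − 72b^2 − 96ab + 81a + 54ab + 72a^2 − 180b^2 − 120b^3 − 160ab^2 + 63ab + 42ab^2 + 56a^2b + 54a^2 + 36a^2b + 48a^3)(−6 − 5b + 5a)    [distributive law]
= (−108b − 252b^2 + 21ab + 81a + 126a^2 − 120b^3 − 118ab^2 + 92a^2b + 48a^3)(−6 − 5b + 5a)    [combine like terms]
= 648b + 540b^2 − 540ab + 1512b^2 + 1260b^3 − 1260ab^2 − 126ab − 105ab^2 + 105a^2b − 486a − 405ab + 405a^2 − 756a^2 − 630a^2b + 630a^3 + 720b^3 + 600b^4 − 600ab^3 + 708ab^2 + 590ab^3 − 590a^2b^2 − 552a^2b − 460a^2b^2 + 460a^3b − 288a^3 − 240a^3b + 240a^4    [distributive law]
= 648b + 2052b^2 − 1071ab + 1980b^3 − 657ab^2 − 1077a^2b − 486a − 351a^2 + 342a^3 + 600b^4 − 10ab^3 − 1050a^2b^2 + 220a^3b + 240a^4    [combine like terms]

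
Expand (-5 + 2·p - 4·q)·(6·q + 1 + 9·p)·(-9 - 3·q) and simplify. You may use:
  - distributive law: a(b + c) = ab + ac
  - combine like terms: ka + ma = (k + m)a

(-5 + 2·p - 4·q)·(6·q + 1 + 9·p)·(-9 - 3·q)
= (-30·q - 5 - 45·p + 12·p·q + 2·p + 18·p^2 - 24·q^2 - 4·q - 36·p·q)·(-9 - 3·q)    [distributive law]
= (-34·q - 5 - 43·p - 24·p·q + 18·p^2 - 24·q^2)·(-9 - 3·q)    [combine like terms]
= 306·q + 102·q^2 + 45 + 15·q + 387·p + 129·p·q + 216·p·q + 72·p·q^2 - 162·p^2 - 54·p^2·q + 216·q^2 + 72·q^3    [distributive law]
= 321·q + 318·q^2 + 45 + 387·p + 345·p·q + 72·p·q^2 - 162·p^2 - 54·p^2·q + 72·q^3    [combine like terms]

321·q + 318·q^2 + 45 + 387·p + 345·p·q + 72·p·q^2 - 162·p^2 - 54·p^2·q + 72·q^3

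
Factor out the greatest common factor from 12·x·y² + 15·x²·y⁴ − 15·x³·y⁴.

12·x·y² + 15·x²·y⁴ − 15·x³·y⁴
= 3(4·x·y² + 5·x²·y⁴ − 5·x³·y⁴)    [factor out 3]
= 3·x·y²(4 + 5·x·y² − 5·x²·y²)    [factor out x·y²]

3·x·y²(4 + 5·x·y² − 5·x²·y²)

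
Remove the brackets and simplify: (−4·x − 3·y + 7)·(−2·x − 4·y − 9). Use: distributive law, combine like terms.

(−4·x − 3·y + 7)·(−2·x − 4·y − 9)
= 8·x² + 16·x·y + 36·x + 6·x·y + 12·y² + 27·y − 14·x − 28·y − 63    [distributive law]
= 8·x² + 22·x·y + 22·x + 12·y² − y − 63    [combine like terms]

8·x² + 22·x·y + 22·x + 12·y² − y − 63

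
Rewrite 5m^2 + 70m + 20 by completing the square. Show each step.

5m^2 + 70m + 20
= 5(m^2 + 14m) + 20    [factor out 5 from the m-terms]
= 5(m^2 + 14m + 49 − 49) + 20    [add and subtract 49 inside the bracket]
= 5(m + 7)^2 − 245 + 20    [perfect-square identity]
= 5(m + 7)^2 − 225    [combine constants]

5(m + 7)^2 − 225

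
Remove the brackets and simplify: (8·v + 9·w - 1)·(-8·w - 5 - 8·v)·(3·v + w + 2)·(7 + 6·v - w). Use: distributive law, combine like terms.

(8·v + 9·w - 1)·(-8·w - 5 - 8·v)·(3·v + w + 2)·(7 + 6·v - w)
= (-64·v·w - 40·v - 64·v² - 72·w² - 45·w - 72·v·w + 8·w + 5 + 8·v)·(3·v + w + 2)·(7 + 6·v - w)    [distributive law]
= (-136·v·w - 32·v - 64·v² - 72·w² - 37·w + 5)·(3·v + w + 2)·(7 + 6·v - w)    [combine like terms]
= (-408·v²·w - 136·v·w² - 272·v·w - 96·v² - 32·v·w - 64·v - 192·v³ - 64·v²·w - 128·v² - 216·v·w² - 72·w³ - 144·w² - 111·v·w - 37·w² - 74·w + 15·v + 5·w + 10)·(7 + 6·v - w)    [distributive law]
= (-472·v²·w - 352·v·w² - 415·v·w - 224·v² - 49·v - 192·v³ - 72·w³ - 181·w² - 69·w + 10)·(7 + 6·v - w)    [combine like terms]
= -3304·v²·w - 2832·v³·w + 472·v²·w² - 2464·v·w² - 2112·v²·w² + 352·v·w³ - 2905·v·w - 2490·v²·w + 415·v·w² - 1568·v² - 1344·v³ + 224·v²·w - 343·v - 294·v² + 49·v·w - 1344·v³ - 1152·v⁴ + 192·v³·w - 504·w³ - 432·v·w³ + 72·w⁴ - 1267·w² - 1086·v·w² + 181·w³ - 483·w - 414·v·w + 69·w² + 70 + 60·v - 10·w    [distributive law]
= -5570·v²·w - 2640·v³·w - 1640·v²·w² - 3135·v·w² - 80·v·w³ - 3270·v·w - 1862·v² - 2688·v³ - 283·v - 1152·v⁴ - 323·w³ + 72·w⁴ - 1198·w² - 493·w + 70    [combine like terms]

-5570·v²·w - 2640·v³·w - 1640·v²·w² - 3135·v·w² - 80·v·w³ - 3270·v·w - 1862·v² - 2688·v³ - 283·v - 1152·v⁴ - 323·w³ + 72·w⁴ - 1198·w² - 493·w + 70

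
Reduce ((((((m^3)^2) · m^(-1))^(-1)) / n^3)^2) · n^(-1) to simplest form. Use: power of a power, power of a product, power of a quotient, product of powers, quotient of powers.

((((((m^3)^2) · m^(-1))^(-1)) / n^3)^2) · n^(-1)
= ((((((m^3)^2) · m^(-1))^(-1))^2) / ((n^3)^2)) · n^(-1)    [power of a quotient]
= (((((m^3)^2) · m^(-1))^(-2)) / ((n^3)^2)) · n^(-1)    [power of a power]
= (((((m^3)^2)^(-2)) · ((m^(-1))^(-2))) / ((n^3)^2)) · n^(-1)    [power of a product]
= ((((m^3)^(-4)) · ((m^(-1))^(-2))) / ((n^3)^2)) · n^(-1)    [power of a power]
= ((m^(-12) · ((m^(-1))^(-2))) / ((n^3)^2)) · n^(-1)    [power of a power]
= ((m^(-12) · m^2) / ((n^3)^2)) · n^(-1)    [power of a power]
= (m^(-10) / ((n^3)^2)) · n^(-1)    [product of powers]
= (m^(-10) / n^6) · n^(-1)    [power of a power]
= m^(-10)n^(-7)    [quotient of powers]

m^(-10)n^(-7)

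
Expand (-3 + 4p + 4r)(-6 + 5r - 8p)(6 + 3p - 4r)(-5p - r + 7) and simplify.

-162p - 2250r + 756 - 1614p^2 + 153pr + 2238r^2 + 1781p^2r - 435pr^2 - 836r^3 - 364p^3r - 632p^2r^2 + 292pr^3 + 288p^3 + 480p^4 + 80r^4

(-3 + 4p + 4r)(-6 + 5r - 8p)(6 + 3p - 4r)(-5p - r + 7)
= (18 - 15r + 24p - 24p + 20pr - 32p^2 - 24r + 20r^2 - 32pr)(6 + 3p - 4r)(-5p - r + 7)    [distributive law]
= (18 - 39r - 12pr - 32p^2 + 20r^2)(6 + 3p - 4r)(-5p - r + 7)    [combine like terms]
= (108 + 54p - 72r - 234r - 117pr + 156r^2 - 72pr - 36p^2r + 48pr^2 - 192p^2 - 96p^3 + 128p^2r + 120r^2 + 60pr^2 - 80r^3)(-5p - r + 7)    [distributive law]
= (108 + 54p - 306r - 189pr + 276r^2 + 92p^2r + 108pr^2 - 192p^2 - 96p^3 - 80r^3)(-5p - r + 7)    [combine like terms]
= -540p - 108r + 756 - 270p^2 - 54pr + 378p + 1530pr + 306r^2 - 2142r + 945p^2r + 189pr^2 - 1323pr - 1380pr^2 - 276r^3 + 1932r^2 - 460p^3r - 92p^2r^2 + 644p^2r - 540p^2r^2 - 108pr^3 + 756pr^2 + 960p^3 + 192p^2r - 1344p^2 + 480p^4 + 96p^3r - 672p^3 + 400pr^3 + 80r^4 - 560r^3    [distributive law]
= -162p - 2250r + 756 - 1614p^2 + 153pr + 2238r^2 + 1781p^2r - 435pr^2 - 836r^3 - 364p^3r - 632p^2r^2 + 292pr^3 + 288p^3 + 480p^4 + 80r^4    [combine like terms]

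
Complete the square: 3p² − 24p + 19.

3(p − 4)² − 29

3p² − 24p + 19
= 3(p² − 8p) + 19    [factor out 3 from the p-terms]
= 3(p² − 8p + 16 − 16) + 19    [add and subtract 16 inside the bracket]
= 3(p − 4)² − 48 + 19    [perfect-square identity]
= 3(p − 4)² − 29    [combine constants]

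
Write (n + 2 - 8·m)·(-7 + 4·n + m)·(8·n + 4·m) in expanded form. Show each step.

8·n^2 + 468·m·n + 32·n^3 - 232·m·n^2 - 188·m^2·n - 112·n - 56·m + 232·m^2 - 32·m^3

(n + 2 - 8·m)·(-7 + 4·n + m)·(8·n + 4·m)
= (-7·n + 4·n^2 + m·n - 14 + 8·n + 2·m + 56·m - 32·m·n - 8·m^2)·(8·n + 4·m)    [distributive law]
= (n + 4·n^2 - 31·m·n - 14 + 58·m - 8·m^2)·(8·n + 4·m)    [combine like terms]
= 8·n^2 + 4·m·n + 32·n^3 + 16·m·n^2 - 248·m·n^2 - 124·m^2·n - 112·n - 56·m + 464·m·n + 232·m^2 - 64·m^2·n - 32·m^3    [distributive law]
= 8·n^2 + 468·m·n + 32·n^3 - 232·m·n^2 - 188·m^2·n - 112·n - 56·m + 232·m^2 - 32·m^3    [combine like terms]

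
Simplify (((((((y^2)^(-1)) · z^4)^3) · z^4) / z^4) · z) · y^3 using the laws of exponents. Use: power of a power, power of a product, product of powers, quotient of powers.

(((((((y^2)^(-1)) · z^4)^3) · z^4) / z^4) · z) · y^3
= (((((((y^2)^(-1))^3) · ((z^4)^3)) · z^4) / z^4) · z) · y^3    [power of a product]
= ((((((y^2)^(-3)) · ((z^4)^3)) · z^4) / z^4) · z) · y^3    [power of a power]
= ((((y^(-6) · ((z^4)^3)) · z^4) / z^4) · z) · y^3    [power of a power]
= ((((y^(-6) · z^12) · z^4) / z^4) · z) · y^3    [power of a power]
= y^(-3)z^13    [quotient of powers; product of powers]

y^(-3)z^13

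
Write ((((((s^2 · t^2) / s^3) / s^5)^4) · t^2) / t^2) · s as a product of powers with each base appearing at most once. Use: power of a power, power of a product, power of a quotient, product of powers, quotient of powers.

((((((s^2 · t^2) / s^3) / s^5)^4) · t^2) / t^2) · s
= ((((((s^2 · t^2) / s^3)^4) / ((s^5)^4)) · t^2) / t^2) · s    [power of a quotient]
= ((((((s^2 · t^2)^4) / ((s^3)^4)) / ((s^5)^4)) · t^2) / t^2) · s    [power of a quotient]
= (((((((s^2)^4) · ((t^2)^4)) / ((s^3)^4)) / ((s^5)^4)) · t^2) / t^2) · s    [power of a product]
= (((((s^8 · ((t^2)^4)) / ((s^3)^4)) / ((s^5)^4)) · t^2) / t^2) · s    [power of a power]
= (((((s^8 · t^8) / ((s^3)^4)) / ((s^5)^4)) · t^2) / t^2) · s    [power of a power]
= (((((s^8 · t^8) / s^12) / ((s^5)^4)) · t^2) / t^2) · s    [power of a power]
= (((((s^8 · t^8) / s^12) / s^20) · t^2) / t^2) · s    [power of a power]
= s^(-23)t^8    [quotient of powers; product of powers]

s^(-23)t^8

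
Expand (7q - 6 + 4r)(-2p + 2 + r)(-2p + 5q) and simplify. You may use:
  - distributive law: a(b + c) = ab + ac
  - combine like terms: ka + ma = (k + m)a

28p^2q - 70pq^2 + 32pq + 70q^2 - 54pqr + 35q^2r - 24p^2 + 24p - 60q - 4pr + 10qr + 16p^2r - 8pr^2 + 20qr^2

(7q - 6 + 4r)(-2p + 2 + r)(-2p + 5q)
= (-14pq + 14q + 7qr + 12p - 12 - 6r - 8pr + 8r + 4r^2)(-2p + 5q)    [distributive law]
= (-14pq + 14q + 7qr + 12p - 12 + 2r - 8pr + 4r^2)(-2p + 5q)    [combine like terms]
= 28p^2q - 70pq^2 - 28pq + 70q^2 - 14pqr + 35q^2r - 24p^2 + 60pq + 24p - 60q - 4pr + 10qr + 16p^2r - 40pqr - 8pr^2 + 20qr^2    [distributive law]
= 28p^2q - 70pq^2 + 32pq + 70q^2 - 54pqr + 35q^2r - 24p^2 + 24p - 60q - 4pr + 10qr + 16p^2r - 8pr^2 + 20qr^2    [combine like terms]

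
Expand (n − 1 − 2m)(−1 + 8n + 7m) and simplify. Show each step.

(n − 1 − 2m)(−1 + 8n + 7m)
= −n + 8n^2 + 7mn + 1 − 8n − 7m + 2m − 16mn − 14m^2    [distributive law]
= −9n + 8n^2 − 9mn + 1 − 5m − 14m^2    [combine like terms]

−9n + 8n^2 − 9mn + 1 − 5m − 14m^2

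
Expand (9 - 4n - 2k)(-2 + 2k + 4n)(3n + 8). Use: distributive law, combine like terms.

298n - 144 - 62kn + 176k + 4n² - 48kn² - 48n³ - 12k²n - 32k²

(9 - 4n - 2k)(-2 + 2k + 4n)(3n + 8)
= (-18 + 18k + 36n + 8n - 8kn - 16n² + 4k - 4k² - 8kn)(3n + 8)    [distributive law]
= (-18 + 22k + 44n - 16kn - 16n² - 4k²)(3n + 8)    [combine like terms]
= -54n - 144 + 66kn + 176k + 132n² + 352n - 48kn² - 128kn - 48n³ - 128n² - 12k²n - 32k²    [distributive law]
= 298n - 144 - 62kn + 176k + 4n² - 48kn² - 48n³ - 12k²n - 32k²    [combine like terms]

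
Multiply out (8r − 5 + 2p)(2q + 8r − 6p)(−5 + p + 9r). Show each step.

(8r − 5 + 2p)(2q + 8r − 6p)(−5 + p + 9r)
= (16qr + 64r^2 − 48pr − 10q − 40r + 30p + 4pq + 16pr − 12p^2)(−5 + p + 9r)    [distributive law]
= (16qr + 64r^2 − 32pr − 10q − 40r + 30p + 4pq − 12p^2)(−5 + p + 9r)    [combine like terms]
= −80qr + 16pqr + 144qr^2 − 320r^2 + 64pr^2 + 576r^3 + 160pr − 32p^2r − 288pr^2 + 50q − 10pq − 90qr + 200r − 40pr − 360r^2 − 150p + 30p^2 + 270pr − 20pq + 4p^2q + 36pqr + 60p^2 − 12p^3 − 108p^2r    [distributive law]
= −170qr + 52pqr + 144qr^2 − 680r^2 − 224pr^2 + 576r^3 + 390pr − 140p^2r + 50q − 30pq + 200r − 150p + 90p^2 + 4p^2q − 12p^3    [combine like terms]

−170qr + 52pqr + 144qr^2 − 680r^2 − 224pr^2 + 576r^3 + 390pr − 140p^2r + 50q − 30pq + 200r − 150p + 90p^2 + 4p^2q − 12p^3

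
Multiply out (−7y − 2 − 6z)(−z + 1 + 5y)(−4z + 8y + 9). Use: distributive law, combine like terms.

140yz^2 − 44y^2z − 171yz − 451y^2 − 169y − 280y^3 + 70z^2 − 28z − 18 − 24z^3

(−7y − 2 − 6z)(−z + 1 + 5y)(−4z + 8y + 9)
= (7yz − 7y − 35y^2 + 2z − 2 − 10y + 6z^2 − 6z − 30yz)(−4z + 8y + 9)    [distributive law]
= (−23yz − 17y − 35y^2 − 4z − 2 + 6z^2)(−4z + 8y + 9)    [combine like terms]
= 92yz^2 − 184y^2z − 207yz + 68yz − 136y^2 − 153y + 140y^2z − 280y^3 − 315y^2 + 16z^2 − 32yz − 36z + 8z − 16y − 18 − 24z^3 + 48yz^2 + 54z^2    [distributive law]
= 140yz^2 − 44y^2z − 171yz − 451y^2 − 169y − 280y^3 + 70z^2 − 28z − 18 − 24z^3    [combine like terms]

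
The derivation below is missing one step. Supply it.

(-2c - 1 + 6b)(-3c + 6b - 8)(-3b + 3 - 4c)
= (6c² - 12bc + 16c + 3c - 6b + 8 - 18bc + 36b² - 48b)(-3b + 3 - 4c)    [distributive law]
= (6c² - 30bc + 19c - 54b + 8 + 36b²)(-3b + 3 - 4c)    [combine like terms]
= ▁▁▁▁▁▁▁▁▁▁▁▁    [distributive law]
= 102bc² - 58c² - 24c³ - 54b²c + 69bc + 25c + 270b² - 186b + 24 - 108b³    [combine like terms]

After distributive law, the bracketed line is:

-18bc² + 18c² - 24c³ + 90b²c - 90bc + 120bc² - 57bc + 57c - 76c² + 162b² - 162b + 216bc - 24b + 24 - 32c - 108b³ + 108b² - 144b²c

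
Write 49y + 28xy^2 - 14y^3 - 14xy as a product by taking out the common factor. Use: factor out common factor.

7y(7 + 4xy - 2y^2 - 2x)

49y + 28xy^2 - 14y^3 - 14xy
= 7(7y + 4xy^2 - 2y^3 - 2xy)    [factor out 7]
= 7y(7 + 4xy - 2y^2 - 2x)    [factor out y]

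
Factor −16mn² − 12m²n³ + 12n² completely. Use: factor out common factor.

−16mn² − 12m²n³ + 12n²
= 4(−4mn² − 3m²n³ + 3n²)    [factor out 4]
= 4n²(−4m − 3m²n + 3)    [factor out n²]

4n²(−4m − 3m²n + 3)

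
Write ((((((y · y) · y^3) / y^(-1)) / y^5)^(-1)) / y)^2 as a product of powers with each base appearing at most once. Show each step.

y^(-4)

((((((y · y) · y^3) / y^(-1)) / y^5)^(-1)) / y)^2
= ((((((y · y) · y^3) / y^(-1)) / y^5)^(-1))^2) / (y^2)    [power of a quotient]
= (((((y · y) · y^3) / y^(-1)) / y^5)^(-2)) / (y^2)    [power of a power]
= (((((y · y) · y^3) / y^(-1))^(-2)) / ((y^5)^(-2))) / (y^2)    [power of a quotient]
= (((((y · y) · y^3)^(-2)) / ((y^(-1))^(-2))) / ((y^5)^(-2))) / (y^2)    [power of a quotient]
= (((((y · y)^(-2)) · ((y^3)^(-2))) / ((y^(-1))^(-2))) / ((y^5)^(-2))) / (y^2)    [power of a product]
= (((((y^(-2)) · (y^(-2))) · ((y^3)^(-2))) / ((y^(-1))^(-2))) / ((y^5)^(-2))) / (y^2)    [power of a product]
= (((y^(-4) · ((y^3)^(-2))) / ((y^(-1))^(-2))) / ((y^5)^(-2))) / (y^2)    [product of powers]
= (((y^(-4) · y^(-6)) / ((y^(-1))^(-2))) / ((y^5)^(-2))) / (y^2)    [power of a power]
= ((y^(-10) / ((y^(-1))^(-2))) / ((y^5)^(-2))) / (y^2)    [product of powers]
= ((y^(-10) / y^2) / ((y^5)^(-2))) / (y^2)    [power of a power]
= (y^(-12) / ((y^5)^(-2))) / (y^2)    [quotient of powers]
= (y^(-12) / y^(-10)) / (y^2)    [power of a power]
= y^(-2) / (y^2)    [quotient of powers]
= y^(-4)    [quotient of powers]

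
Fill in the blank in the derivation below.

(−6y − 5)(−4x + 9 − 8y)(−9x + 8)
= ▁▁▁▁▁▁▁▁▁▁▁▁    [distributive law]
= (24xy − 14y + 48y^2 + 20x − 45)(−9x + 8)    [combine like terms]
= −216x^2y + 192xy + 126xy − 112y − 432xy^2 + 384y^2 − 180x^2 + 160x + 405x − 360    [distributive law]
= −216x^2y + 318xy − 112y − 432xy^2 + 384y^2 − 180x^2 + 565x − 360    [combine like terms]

By distributive law:

(24xy − 54y + 48y^2 + 20x − 45 + 40y)(−9x + 8)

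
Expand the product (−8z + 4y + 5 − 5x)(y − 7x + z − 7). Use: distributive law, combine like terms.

(−8z + 4y + 5 − 5x)(y − 7x + z − 7)
= −8yz + 56xz − 8z^2 + 56z + 4y^2 − 28xy + 4yz − 28y + 5y − 35x + 5z − 35 − 5xy + 35x^2 − 5xz + 35x    [distributive law]
= −4yz + 51xz − 8z^2 + 61z + 4y^2 − 33xy − 23y − 35 + 35x^2    [combine like terms]

−4yz + 51xz − 8z^2 + 61z + 4y^2 − 33xy − 23y − 35 + 35x^2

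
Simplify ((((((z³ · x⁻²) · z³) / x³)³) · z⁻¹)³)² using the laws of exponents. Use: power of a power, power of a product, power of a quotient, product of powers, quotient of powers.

((((((z³ · x⁻²) · z³) / x³)³) · z⁻¹)³)²
= (((((z³ · x⁻²) · z³) / x³)³) · z⁻¹)⁶    [power of a power]
= (((((z³ · x⁻²) · z³) / x³)³)⁶) · ((z⁻¹)⁶)    [power of a product]
= ((((z³ · x⁻²) · z³) / x³)¹⁸) · ((z⁻¹)⁶)    [power of a power]
= ((((z³ · x⁻²) · z³)¹⁸) / ((x³)¹⁸)) · ((z⁻¹)⁶)    [power of a quotient]
= ((((z³ · x⁻²)¹⁸) · ((z³)¹⁸)) / ((x³)¹⁸)) · ((z⁻¹)⁶)    [power of a product]
= (((((z³)¹⁸) · ((x⁻²)¹⁸)) · ((z³)¹⁸)) / ((x³)¹⁸)) · ((z⁻¹)⁶)    [power of a product]
= (((z⁵⁴ · ((x⁻²)¹⁸)) · ((z³)¹⁸)) / ((x³)¹⁸)) · ((z⁻¹)⁶)    [power of a power]
= (((z⁵⁴ · x⁻³⁶) · ((z³)¹⁸)) / ((x³)¹⁸)) · ((z⁻¹)⁶)    [power of a power]
= (((z⁵⁴ · x⁻³⁶) · z⁵⁴) / ((x³)¹⁸)) · ((z⁻¹)⁶)    [power of a power]
= (((z⁵⁴ · x⁻³⁶) · z⁵⁴) / x⁵⁴) · ((z⁻¹)⁶)    [power of a power]
= (((z⁵⁴ · x⁻³⁶) · z⁵⁴) / x⁵⁴) · z⁻⁶    [power of a power]
= x⁻⁹⁰z¹⁰²    [quotient of powers; product of powers]

x⁻⁹⁰z¹⁰²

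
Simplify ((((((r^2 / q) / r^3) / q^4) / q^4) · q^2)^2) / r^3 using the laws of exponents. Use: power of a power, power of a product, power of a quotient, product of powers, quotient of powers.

q^(-14)·r^(-5)

((((((r^2 / q) / r^3) / q^4) / q^4) · q^2)^2) / r^3
= ((((((r^2 / q) / r^3) / q^4) / q^4)^2) · ((q^2)^2)) / r^3    [power of a product]
= ((((((r^2 / q) / r^3) / q^4)^2) / ((q^4)^2)) · ((q^2)^2)) / r^3    [power of a quotient]
= ((((((r^2 / q) / r^3)^2) / ((q^4)^2)) / ((q^4)^2)) · ((q^2)^2)) / r^3    [power of a quotient]
= ((((((r^2 / q)^2) / ((r^3)^2)) / ((q^4)^2)) / ((q^4)^2)) · ((q^2)^2)) / r^3    [power of a quotient]
= (((((((r^2)^2) / (q^2)) / ((r^3)^2)) / ((q^4)^2)) / ((q^4)^2)) · ((q^2)^2)) / r^3    [power of a quotient]
= (((((r^4 / (q^2)) / ((r^3)^2)) / ((q^4)^2)) / ((q^4)^2)) · ((q^2)^2)) / r^3    [power of a power]
= (((((r^4 / q^2) / r^6) / ((q^4)^2)) / ((q^4)^2)) · ((q^2)^2)) / r^3    [power of a power]
= (((((r^4 / q^2) / r^6) / q^8) / ((q^4)^2)) · ((q^2)^2)) / r^3    [power of a power]
= (((((r^4 / q^2) / r^6) / q^8) / q^8) · ((q^2)^2)) / r^3    [power of a power]
= (((((r^4 / q^2) / r^6) / q^8) / q^8) · q^4) / r^3    [power of a power]
= q^(-14)·r^(-5)    [quotient of powers; product of powers]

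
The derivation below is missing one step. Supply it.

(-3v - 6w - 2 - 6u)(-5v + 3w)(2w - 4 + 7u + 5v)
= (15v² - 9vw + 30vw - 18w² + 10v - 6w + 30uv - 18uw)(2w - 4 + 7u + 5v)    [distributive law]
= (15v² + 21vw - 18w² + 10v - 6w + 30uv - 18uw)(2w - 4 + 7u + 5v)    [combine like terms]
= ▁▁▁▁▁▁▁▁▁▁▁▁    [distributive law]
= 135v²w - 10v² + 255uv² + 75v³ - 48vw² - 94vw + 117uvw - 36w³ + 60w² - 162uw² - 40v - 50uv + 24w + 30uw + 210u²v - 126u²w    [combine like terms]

Applying distributive law to the line above:

30v²w - 60v² + 105uv² + 75v³ + 42vw² - 84vw + 147uvw + 105v²w - 36w³ + 72w² - 126uw² - 90vw² + 20vw - 40v + 70uv + 50v² - 12w² + 24w - 42uw - 30vw + 60uvw - 120uv + 210u²v + 150uv² - 36uw² + 72uw - 126u²w - 90uvw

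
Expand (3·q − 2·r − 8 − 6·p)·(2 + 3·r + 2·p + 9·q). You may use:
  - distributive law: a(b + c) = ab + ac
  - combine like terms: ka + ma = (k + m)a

−66·q − 9·q·r − 48·p·q + 27·q^2 − 28·r − 6·r^2 − 22·p·r − 16 − 28·p − 12·p^2

(3·q − 2·r − 8 − 6·p)·(2 + 3·r + 2·p + 9·q)
= 6·q + 9·q·r + 6·p·q + 27·q^2 − 4·r − 6·r^2 − 4·p·r − 18·q·r − 16 − 24·r − 16·p − 72·q − 12·p − 18·p·r − 12·p^2 − 54·p·q    [distributive law]
= −66·q − 9·q·r − 48·p·q + 27·q^2 − 28·r − 6·r^2 − 22·p·r − 16 − 28·p − 12·p^2    [combine like terms]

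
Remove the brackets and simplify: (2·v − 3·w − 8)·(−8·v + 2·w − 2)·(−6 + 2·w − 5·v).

−204·v^2 − 172·v^2·w + 80·v^3 + 2·v·w + 86·v·w^2 − 440·v + 16·w^2 − 12·w^3 + 92·w − 96

(2·v − 3·w − 8)·(−8·v + 2·w − 2)·(−6 + 2·w − 5·v)
= (−16·v^2 + 4·v·w − 4·v + 24·v·w − 6·w^2 + 6·w + 64·v − 16·w + 16)·(−6 + 2·w − 5·v)    [distributive law]
= (−16·v^2 + 28·v·w + 60·v − 6·w^2 − 10·w + 16)·(−6 + 2·w − 5·v)    [combine like terms]
= 96·v^2 − 32·v^2·w + 80·v^3 − 168·v·w + 56·v·w^2 − 140·v^2·w − 360·v + 120·v·w − 300·v^2 + 36·w^2 − 12·w^3 + 30·v·w^2 + 60·w − 20·w^2 + 50·v·w − 96 + 32·w − 80·v    [distributive law]
= −204·v^2 − 172·v^2·w + 80·v^3 + 2·v·w + 86·v·w^2 − 440·v + 16·w^2 − 12·w^3 + 92·w − 96    [combine like terms]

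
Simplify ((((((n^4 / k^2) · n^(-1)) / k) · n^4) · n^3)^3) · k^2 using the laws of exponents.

k^(-7)·n^30

((((((n^4 / k^2) · n^(-1)) / k) · n^4) · n^3)^3) · k^2
= ((((((n^4 / k^2) · n^(-1)) / k) · n^4)^3) · ((n^3)^3)) · k^2    [power of a product]
= ((((((n^4 / k^2) · n^(-1)) / k)^3) · ((n^4)^3)) · ((n^3)^3)) · k^2    [power of a product]
= ((((((n^4 / k^2) · n^(-1))^3) / (k^3)) · ((n^4)^3)) · ((n^3)^3)) · k^2    [power of a quotient]
= ((((((n^4 / k^2)^3) · ((n^(-1))^3)) / (k^3)) · ((n^4)^3)) · ((n^3)^3)) · k^2    [power of a product]
= (((((((n^4)^3) / ((k^2)^3)) · ((n^(-1))^3)) / (k^3)) · ((n^4)^3)) · ((n^3)^3)) · k^2    [power of a quotient]
= (((((n^12 / ((k^2)^3)) · ((n^(-1))^3)) / (k^3)) · ((n^4)^3)) · ((n^3)^3)) · k^2    [power of a power]
= (((((n^12 / k^6) · ((n^(-1))^3)) / (k^3)) · ((n^4)^3)) · ((n^3)^3)) · k^2    [power of a power]
= (((((n^12 / k^6) · n^(-3)) / (k^3)) · ((n^4)^3)) · ((n^3)^3)) · k^2    [power of a power]
= (((((n^12 / k^6) · n^(-3)) / k^3) · n^12) · ((n^3)^3)) · k^2    [power of a power]
= (((((n^12 / k^6) · n^(-3)) / k^3) · n^12) · n^9) · k^2    [power of a power]
= k^(-7)·n^30    [quotient of powers; product of powers]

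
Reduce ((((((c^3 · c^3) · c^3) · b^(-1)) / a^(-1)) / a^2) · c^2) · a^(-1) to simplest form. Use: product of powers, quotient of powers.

a^(-2)b^(-1)c^11

((((((c^3 · c^3) · c^3) · b^(-1)) / a^(-1)) / a^2) · c^2) · a^(-1)
= (((((c^6 · c^3) · b^(-1)) / a^(-1)) / a^2) · c^2) · a^(-1)    [product of powers]
= ((((c^9 · b^(-1)) / a^(-1)) / a^2) · c^2) · a^(-1)    [product of powers]
= a^(-2)b^(-1)c^11    [quotient of powers; product of powers]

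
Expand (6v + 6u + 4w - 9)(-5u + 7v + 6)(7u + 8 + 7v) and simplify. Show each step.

(6v + 6u + 4w - 9)(-5u + 7v + 6)(7u + 8 + 7v)
= (-30uv + 42v² + 36v - 30u² + 42uv + 36u - 20uw + 28vw + 24w + 45u - 63v - 54)(7u + 8 + 7v)    [distributive law]
= (12uv + 42v² - 27v - 30u² + 81u - 20uw + 28vw + 24w - 54)(7u + 8 + 7v)    [combine like terms]
= 84u²v + 96uv + 84uv² + 294uv² + 336v² + 294v³ - 189uv - 216v - 189v² - 210u³ - 240u² - 210u²v + 567u² + 648u + 567uv - 140u²w - 160uw - 140uvw + 196uvw + 224vw + 196v²w + 168uw + 192w + 168vw - 378u - 432 - 378v    [distributive law]
= -126u²v + 474uv + 378uv² + 147v² + 294v³ - 594v - 210u³ + 327u² + 270u - 140u²w + 8uw + 56uvw + 392vw + 196v²w + 192w - 432    [combine like terms]

-126u²v + 474uv + 378uv² + 147v² + 294v³ - 594v - 210u³ + 327u² + 270u - 140u²w + 8uw + 56uvw + 392vw + 196v²w + 192w - 432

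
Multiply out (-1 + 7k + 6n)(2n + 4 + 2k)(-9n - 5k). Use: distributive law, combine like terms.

-198n² - 344kn + 36n + 20k - 130k² - 294kn² - 256k²n - 70k³ - 108n³

(-1 + 7k + 6n)(2n + 4 + 2k)(-9n - 5k)
= (-2n - 4 - 2k + 14kn + 28k + 14k² + 12n² + 24n + 12kn)(-9n - 5k)    [distributive law]
= (22n - 4 + 26k + 26kn + 14k² + 12n²)(-9n - 5k)    [combine like terms]
= -198n² - 110kn + 36n + 20k - 234kn - 130k² - 234kn² - 130k²n - 126k²n - 70k³ - 108n³ - 60kn²    [distributive law]
= -198n² - 344kn + 36n + 20k - 130k² - 294kn² - 256k²n - 70k³ - 108n³    [combine like terms]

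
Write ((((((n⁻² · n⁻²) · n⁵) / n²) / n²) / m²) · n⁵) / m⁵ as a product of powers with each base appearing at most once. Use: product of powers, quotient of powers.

m⁻⁷n²

((((((n⁻² · n⁻²) · n⁵) / n²) / n²) / m²) · n⁵) / m⁵
= (((((n⁻⁴ · n⁵) / n²) / n²) / m²) · n⁵) / m⁵    [product of powers]
= ((((n / n²) / n²) / m²) · n⁵) / m⁵    [product of powers]
= (((n⁻¹ / n²) / m²) · n⁵) / m⁵    [quotient of powers]
= ((n⁻³ / m²) · n⁵) / m⁵    [quotient of powers]
= m⁻⁷n²    [quotient of powers; product of powers]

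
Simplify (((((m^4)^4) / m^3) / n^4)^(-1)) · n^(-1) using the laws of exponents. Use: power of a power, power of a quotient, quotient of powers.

m^(-13)·n^3

(((((m^4)^4) / m^3) / n^4)^(-1)) · n^(-1)
= (((((m^4)^4) / m^3)^(-1)) / ((n^4)^(-1))) · n^(-1)    [power of a quotient]
= (((((m^4)^4)^(-1)) / ((m^3)^(-1))) / ((n^4)^(-1))) · n^(-1)    [power of a quotient]
= ((((m^4)^(-4)) / ((m^3)^(-1))) / ((n^4)^(-1))) · n^(-1)    [power of a power]
= ((m^(-16) / ((m^3)^(-1))) / ((n^4)^(-1))) · n^(-1)    [power of a power]
= ((m^(-16) / m^(-3)) / ((n^4)^(-1))) · n^(-1)    [power of a power]
= (m^(-13) / ((n^4)^(-1))) · n^(-1)    [quotient of powers]
= (m^(-13) / n^(-4)) · n^(-1)    [power of a power]
= m^(-13)·n^3    [quotient of powers]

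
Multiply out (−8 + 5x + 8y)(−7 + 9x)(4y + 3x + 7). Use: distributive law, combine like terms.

(−8 + 5x + 8y)(−7 + 9x)(4y + 3x + 7)
= (56 − 72x − 35x + 45x^2 − 56y + 72xy)(4y + 3x + 7)    [distributive law]
= (56 − 107x + 45x^2 − 56y + 72xy)(4y + 3x + 7)    [combine like terms]
= 224y + 168x + 392 − 428xy − 321x^2 − 749x + 180x^2y + 135x^3 + 315x^2 − 224y^2 − 168xy − 392y + 288xy^2 + 216x^2y + 504xy    [distributive law]
= −168y − 581x + 392 − 92xy − 6x^2 + 396x^2y + 135x^3 − 224y^2 + 288xy^2    [combine like terms]

−168y − 581x + 392 − 92xy − 6x^2 + 396x^2y + 135x^3 − 224y^2 + 288xy^2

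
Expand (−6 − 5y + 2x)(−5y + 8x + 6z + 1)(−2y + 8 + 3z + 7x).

150y^2 + 212y − 93yz − 133xy − 410x − 294xz − 194x^2 − 306z − 108z^2 − 48 − 50y^3 + 135y^2z + 275xy^2 − 384xyz − 382x^2y − 90yz^2 + 132x^2z + 112x^3 + 36xz^2

(−6 − 5y + 2x)(−5y + 8x + 6z + 1)(−2y + 8 + 3z + 7x)
= (30y − 48x − 36z − 6 + 25y^2 − 40xy − 30yz − 5y − 10xy + 16x^2 + 12xz + 2x)(−2y + 8 + 3z + 7x)    [distributive law]
= (25y − 46x − 36z − 6 + 25y^2 − 50xy − 30yz + 16x^2 + 12xz)(−2y + 8 + 3z + 7x)    [combine like terms]
= −50y^2 + 200y + 75yz + 175xy + 92xy − 368x − 138xz − 322x^2 + 72yz − 288z − 108z^2 − 252xz + 12y − 48 − 18z − 42x − 50y^3 + 200y^2 + 75y^2z + 175xy^2 + 100xy^2 − 400xy − 150xyz − 350x^2y + 60y^2z − 240yz − 90yz^2 − 210xyz − 32x^2y + 128x^2 + 48x^2z + 112x^3 − 24xyz + 96xz + 36xz^2 + 84x^2z    [distributive law]
= 150y^2 + 212y − 93yz − 133xy − 410x − 294xz − 194x^2 − 306z − 108z^2 − 48 − 50y^3 + 135y^2z + 275xy^2 − 384xyz − 382x^2y − 90yz^2 + 132x^2z + 112x^3 + 36xz^2    [combine like terms]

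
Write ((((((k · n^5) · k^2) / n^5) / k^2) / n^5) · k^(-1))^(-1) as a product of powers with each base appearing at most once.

((((((k · n^5) · k^2) / n^5) / k^2) / n^5) · k^(-1))^(-1)
= ((((((k · n^5) · k^2) / n^5) / k^2) / n^5)^(-1)) · ((k^(-1))^(-1))    [power of a product]
= ((((((k · n^5) · k^2) / n^5) / k^2)^(-1)) / ((n^5)^(-1))) · ((k^(-1))^(-1))    [power of a quotient]
= ((((((k · n^5) · k^2) / n^5)^(-1)) / ((k^2)^(-1))) / ((n^5)^(-1))) · ((k^(-1))^(-1))    [power of a quotient]
= ((((((k · n^5) · k^2)^(-1)) / ((n^5)^(-1))) / ((k^2)^(-1))) / ((n^5)^(-1))) · ((k^(-1))^(-1))    [power of a quotient]
= ((((((k · n^5)^(-1)) · ((k^2)^(-1))) / ((n^5)^(-1))) / ((k^2)^(-1))) / ((n^5)^(-1))) · ((k^(-1))^(-1))    [power of a product]
= ((((((k^(-1)) · ((n^5)^(-1))) · ((k^2)^(-1))) / ((n^5)^(-1))) / ((k^2)^(-1))) / ((n^5)^(-1))) · ((k^(-1))^(-1))    [power of a product]
= (((((k^(-1) · n^(-5)) · ((k^2)^(-1))) / ((n^5)^(-1))) / ((k^2)^(-1))) / ((n^5)^(-1))) · ((k^(-1))^(-1))    [power of a power]
= (((((k^(-1) · n^(-5)) · k^(-2)) / ((n^5)^(-1))) / ((k^2)^(-1))) / ((n^5)^(-1))) · ((k^(-1))^(-1))    [power of a power]
= (((((k^(-1) · n^(-5)) · k^(-2)) / n^(-5)) / ((k^2)^(-1))) / ((n^5)^(-1))) · ((k^(-1))^(-1))    [power of a power]
= (((((k^(-1) · n^(-5)) · k^(-2)) / n^(-5)) / k^(-2)) / ((n^5)^(-1))) · ((k^(-1))^(-1))    [power of a power]
= (((((k^(-1) · n^(-5)) · k^(-2)) / n^(-5)) / k^(-2)) / n^(-5)) · ((k^(-1))^(-1))    [power of a power]
= (((((k^(-1) · n^(-5)) · k^(-2)) / n^(-5)) / k^(-2)) / n^(-5)) · k    [power of a power]
= n^5    [quotient of powers; product of powers]

n^5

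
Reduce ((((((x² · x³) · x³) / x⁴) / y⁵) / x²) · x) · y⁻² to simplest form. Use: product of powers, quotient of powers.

x³·y⁻⁷

((((((x² · x³) · x³) / x⁴) / y⁵) / x²) · x) · y⁻²
= (((((x⁵ · x³) / x⁴) / y⁵) / x²) · x) · y⁻²    [product of powers]
= ((((x⁸ / x⁴) / y⁵) / x²) · x) · y⁻²    [product of powers]
= (((x⁴ / y⁵) / x²) · x) · y⁻²    [quotient of powers]
= x³·y⁻⁷    [quotient of powers; product of powers]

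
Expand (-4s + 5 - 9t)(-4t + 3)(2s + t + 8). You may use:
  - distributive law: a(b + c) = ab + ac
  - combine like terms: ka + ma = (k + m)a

(-4s + 5 - 9t)(-4t + 3)(2s + t + 8)
= (16st - 12s - 20t + 15 + 36t^2 - 27t)(2s + t + 8)    [distributive law]
= (16st - 12s - 47t + 15 + 36t^2)(2s + t + 8)    [combine like terms]
= 32s^2t + 16st^2 + 128st - 24s^2 - 12st - 96s - 94st - 47t^2 - 376t + 30s + 15t + 120 + 72st^2 + 36t^3 + 288t^2    [distributive law]
= 32s^2t + 88st^2 + 22st - 24s^2 - 66s + 241t^2 - 361t + 120 + 36t^3    [combine like terms]

32s^2t + 88st^2 + 22st - 24s^2 - 66s + 241t^2 - 361t + 120 + 36t^3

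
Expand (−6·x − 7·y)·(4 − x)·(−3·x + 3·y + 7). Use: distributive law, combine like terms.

114·x² + 61·x·y − 168·x − 18·x³ − 3·x²·y − 84·y² − 196·y + 21·x·y²

(−6·x − 7·y)·(4 − x)·(−3·x + 3·y + 7)
= (−24·x + 6·x² − 28·y + 7·x·y)·(−3·x + 3·y + 7)    [distributive law]
= 72·x² − 72·x·y − 168·x − 18·x³ + 18·x²·y + 42·x² + 84·x·y − 84·y² − 196·y − 21·x²·y + 21·x·y² + 49·x·y    [distributive law]
= 114·x² + 61·x·y − 168·x − 18·x³ − 3·x²·y − 84·y² − 196·y + 21·x·y²    [combine like terms]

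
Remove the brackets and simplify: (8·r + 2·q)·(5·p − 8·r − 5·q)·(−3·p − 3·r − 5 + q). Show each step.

(8·r + 2·q)·(5·p − 8·r − 5·q)·(−3·p − 3·r − 5 + q)
= (40·p·r − 64·r^2 − 40·q·r + 10·p·q − 16·q·r − 10·q^2)·(−3·p − 3·r − 5 + q)    [distributive law]
= (40·p·r − 64·r^2 − 56·q·r + 10·p·q − 10·q^2)·(−3·p − 3·r − 5 + q)    [combine like terms]
= −120·p^2·r − 120·p·r^2 − 200·p·r + 40·p·q·r + 192·p·r^2 + 192·r^3 + 320·r^2 − 64·q·r^2 + 168·p·q·r + 168·q·r^2 + 280·q·r − 56·q^2·r − 30·p^2·q − 30·p·q·r − 50·p·q + 10·p·q^2 + 30·p·q^2 + 30·q^2·r + 50·q^2 − 10·q^3    [distributive law]
= −120·p^2·r + 72·p·r^2 − 200·p·r + 178·p·q·r + 192·r^3 + 320·r^2 + 104·q·r^2 + 280·q·r − 26·q^2·r − 30·p^2·q − 50·p·q + 40·p·q^2 + 50·q^2 − 10·q^3    [combine like terms]

−120·p^2·r + 72·p·r^2 − 200·p·r + 178·p·q·r + 192·r^3 + 320·r^2 + 104·q·r^2 + 280·q·r − 26·q^2·r − 30·p^2·q − 50·p·q + 40·p·q^2 + 50·q^2 − 10·q^3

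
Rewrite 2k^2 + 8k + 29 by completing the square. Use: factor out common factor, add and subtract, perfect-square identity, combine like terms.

2(k + 2)^2 + 21

2k^2 + 8k + 29
= 2(k^2 + 4k) + 29    [factor out 2 from the k-terms]
= 2(k^2 + 4k + 4 - 4) + 29    [add and subtract 4 inside the bracket]
= 2(k + 2)^2 - 8 + 29    [perfect-square identity]
= 2(k + 2)^2 + 21    [combine constants]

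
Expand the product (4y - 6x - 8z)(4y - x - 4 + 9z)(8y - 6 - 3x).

(4y - 6x - 8z)(4y - x - 4 + 9z)(8y - 6 - 3x)
= (16y² - 4xy - 16y + 36yz - 24xy + 6x² + 24x - 54xz - 32yz + 8xz + 32z - 72z²)(8y - 6 - 3x)    [distributive law]
= (16y² - 28xy - 16y + 4yz + 6x² + 24x - 46xz + 32z - 72z²)(8y - 6 - 3x)    [combine like terms]
= 128y³ - 96y² - 48xy² - 224xy² + 168xy + 84x²y - 128y² + 96y + 48xy + 32y²z - 24yz - 12xyz + 48x²y - 36x² - 18x³ + 192xy - 144x - 72x² - 368xyz + 276xz + 138x²z + 256yz - 192z - 96xz - 576yz² + 432z² + 216xz²    [distributive law]
= 128y³ - 224y² - 272xy² + 408xy + 132x²y + 96y + 32y²z + 232yz - 380xyz - 108x² - 18x³ - 144x + 180xz + 138x²z - 192z - 576yz² + 432z² + 216xz²    [combine like terms]

128y³ - 224y² - 272xy² + 408xy + 132x²y + 96y + 32y²z + 232yz - 380xyz - 108x² - 18x³ - 144x + 180xz + 138x²z - 192z - 576yz² + 432z² + 216xz²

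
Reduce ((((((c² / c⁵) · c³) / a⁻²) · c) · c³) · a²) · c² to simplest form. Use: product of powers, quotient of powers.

a⁴c⁶

((((((c² / c⁵) · c³) / a⁻²) · c) · c³) · a²) · c²
= (((((c⁻³ · c³) / a⁻²) · c) · c³) · a²) · c²    [quotient of powers]
= ((((c⁰ / a⁻²) · c) · c³) · a²) · c²    [product of powers]
= a⁴c⁶    [quotient of powers; product of powers]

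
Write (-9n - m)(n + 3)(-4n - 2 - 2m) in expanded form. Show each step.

(-9n - m)(n + 3)(-4n - 2 - 2m)
= (-9n² - 27n - mn - 3m)(-4n - 2 - 2m)    [distributive law]
= 36n³ + 18n² + 18mn² + 108n² + 54n + 54mn + 4mn² + 2mn + 2m²n + 12mn + 6m + 6m²    [distributive law]
= 36n³ + 126n² + 22mn² + 54n + 68mn + 2m²n + 6m + 6m²    [combine like terms]

36n³ + 126n² + 22mn² + 54n + 68mn + 2m²n + 6m + 6m²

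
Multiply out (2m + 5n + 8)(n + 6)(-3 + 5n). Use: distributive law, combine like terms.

(2m + 5n + 8)(n + 6)(-3 + 5n)
= (2mn + 12m + 5n^2 + 30n + 8n + 48)(-3 + 5n)    [distributive law]
= (2mn + 12m + 5n^2 + 38n + 48)(-3 + 5n)    [combine like terms]
= -6mn + 10mn^2 - 36m + 60mn - 15n^2 + 25n^3 - 114n + 190n^2 - 144 + 240n    [distributive law]
= 54mn + 10mn^2 - 36m + 175n^2 + 25n^3 + 126n - 144    [combine like terms]

54mn + 10mn^2 - 36m + 175n^2 + 25n^3 + 126n - 144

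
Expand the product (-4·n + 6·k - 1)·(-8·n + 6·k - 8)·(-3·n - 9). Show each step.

(-4·n + 6·k - 1)·(-8·n + 6·k - 8)·(-3·n - 9)
= (32·n^2 - 24·k·n + 32·n - 48·k·n + 36·k^2 - 48·k + 8·n - 6·k + 8)·(-3·n - 9)    [distributive law]
= (32·n^2 - 72·k·n + 40·n + 36·k^2 - 54·k + 8)·(-3·n - 9)    [combine like terms]
= -96·n^3 - 288·n^2 + 216·k·n^2 + 648·k·n - 120·n^2 - 360·n - 108·k^2·n - 324·k^2 + 162·k·n + 486·k - 24·n - 72    [distributive law]
= -96·n^3 - 408·n^2 + 216·k·n^2 + 810·k·n - 384·n - 108·k^2·n - 324·k^2 + 486·k - 72    [combine like terms]

-96·n^3 - 408·n^2 + 216·k·n^2 + 810·k·n - 384·n - 108·k^2·n - 324·k^2 + 486·k - 72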